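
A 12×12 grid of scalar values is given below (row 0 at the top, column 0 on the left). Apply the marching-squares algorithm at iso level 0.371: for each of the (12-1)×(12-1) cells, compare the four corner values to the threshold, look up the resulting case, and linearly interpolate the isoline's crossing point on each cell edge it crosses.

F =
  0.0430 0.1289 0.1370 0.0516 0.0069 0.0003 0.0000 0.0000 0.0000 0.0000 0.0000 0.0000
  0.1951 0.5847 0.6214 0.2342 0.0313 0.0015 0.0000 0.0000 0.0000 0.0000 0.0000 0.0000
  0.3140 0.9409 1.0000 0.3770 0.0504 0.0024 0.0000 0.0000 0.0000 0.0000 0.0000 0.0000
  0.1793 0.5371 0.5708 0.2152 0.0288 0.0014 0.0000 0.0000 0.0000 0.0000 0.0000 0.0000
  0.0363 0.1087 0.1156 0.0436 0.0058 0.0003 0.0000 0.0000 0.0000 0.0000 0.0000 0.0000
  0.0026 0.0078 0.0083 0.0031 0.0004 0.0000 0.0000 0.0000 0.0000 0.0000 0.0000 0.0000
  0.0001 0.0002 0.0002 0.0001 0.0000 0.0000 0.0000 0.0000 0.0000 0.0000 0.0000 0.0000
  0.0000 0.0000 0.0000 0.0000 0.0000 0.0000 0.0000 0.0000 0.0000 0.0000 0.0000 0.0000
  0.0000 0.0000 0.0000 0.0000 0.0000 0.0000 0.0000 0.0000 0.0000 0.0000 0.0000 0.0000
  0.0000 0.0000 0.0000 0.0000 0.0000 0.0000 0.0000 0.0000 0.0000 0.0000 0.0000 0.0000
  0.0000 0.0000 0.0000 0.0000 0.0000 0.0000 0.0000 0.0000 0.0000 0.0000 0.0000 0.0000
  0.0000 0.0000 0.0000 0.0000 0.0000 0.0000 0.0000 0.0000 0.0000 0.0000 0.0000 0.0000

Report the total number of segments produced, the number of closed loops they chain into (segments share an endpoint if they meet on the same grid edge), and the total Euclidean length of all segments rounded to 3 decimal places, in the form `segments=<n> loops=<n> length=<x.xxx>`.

segments=12 loops=1 length=9.193

cell (0,0): code 0100 → (0.531,1.000)–(1.000,0.451)
cell (0,1): code 1100 → (0.483,2.000)–(0.531,1.000)
cell (0,2): code 1000 → (1.000,2.647)–(0.483,2.000)
cell (1,0): code 0110 → (1.000,0.451)–(2.000,0.091)
cell (1,2): code 1101 → (1.958,3.000)–(1.000,2.647)
cell (1,3): code 1000 → (2.000,3.018)–(1.958,3.000)
cell (2,0): code 0110 → (2.000,0.091)–(3.000,0.536)
cell (2,2): code 1011 → (3.000,2.562)–(2.037,3.000)
cell (2,3): code 0001 → (2.037,3.000)–(2.000,3.018)
cell (3,0): code 0010 → (3.000,0.536)–(3.388,1.000)
cell (3,1): code 0011 → (3.388,1.000)–(3.439,2.000)
cell (3,2): code 0001 → (3.439,2.000)–(3.000,2.562)
total: 12 segments, chained into 1 closed loop(s), length Σ = 9.193491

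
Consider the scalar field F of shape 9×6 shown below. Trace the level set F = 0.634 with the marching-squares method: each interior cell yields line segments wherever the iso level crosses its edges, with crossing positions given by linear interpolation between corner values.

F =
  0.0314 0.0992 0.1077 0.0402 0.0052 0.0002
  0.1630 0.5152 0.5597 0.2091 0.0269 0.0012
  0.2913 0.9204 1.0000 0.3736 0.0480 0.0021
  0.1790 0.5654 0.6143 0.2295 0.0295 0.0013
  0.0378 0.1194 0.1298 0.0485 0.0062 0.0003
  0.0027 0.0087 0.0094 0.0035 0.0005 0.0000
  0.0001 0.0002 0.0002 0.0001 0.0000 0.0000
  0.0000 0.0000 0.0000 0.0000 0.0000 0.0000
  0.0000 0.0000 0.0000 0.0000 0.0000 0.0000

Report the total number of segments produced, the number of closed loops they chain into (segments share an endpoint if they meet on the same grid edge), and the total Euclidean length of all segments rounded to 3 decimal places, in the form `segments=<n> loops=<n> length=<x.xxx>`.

cell (1,0): code 0100 → (1.293,1.000)–(2.000,0.545)
cell (1,1): code 1100 → (1.169,2.000)–(1.293,1.000)
cell (1,2): code 1000 → (2.000,2.584)–(1.169,2.000)
cell (2,0): code 0010 → (2.000,0.545)–(2.807,1.000)
cell (2,1): code 0011 → (2.807,1.000)–(2.949,2.000)
cell (2,2): code 0001 → (2.949,2.000)–(2.000,2.584)
total: 6 segments, chained into 1 closed loop(s), length Σ = 5.915294

segments=6 loops=1 length=5.915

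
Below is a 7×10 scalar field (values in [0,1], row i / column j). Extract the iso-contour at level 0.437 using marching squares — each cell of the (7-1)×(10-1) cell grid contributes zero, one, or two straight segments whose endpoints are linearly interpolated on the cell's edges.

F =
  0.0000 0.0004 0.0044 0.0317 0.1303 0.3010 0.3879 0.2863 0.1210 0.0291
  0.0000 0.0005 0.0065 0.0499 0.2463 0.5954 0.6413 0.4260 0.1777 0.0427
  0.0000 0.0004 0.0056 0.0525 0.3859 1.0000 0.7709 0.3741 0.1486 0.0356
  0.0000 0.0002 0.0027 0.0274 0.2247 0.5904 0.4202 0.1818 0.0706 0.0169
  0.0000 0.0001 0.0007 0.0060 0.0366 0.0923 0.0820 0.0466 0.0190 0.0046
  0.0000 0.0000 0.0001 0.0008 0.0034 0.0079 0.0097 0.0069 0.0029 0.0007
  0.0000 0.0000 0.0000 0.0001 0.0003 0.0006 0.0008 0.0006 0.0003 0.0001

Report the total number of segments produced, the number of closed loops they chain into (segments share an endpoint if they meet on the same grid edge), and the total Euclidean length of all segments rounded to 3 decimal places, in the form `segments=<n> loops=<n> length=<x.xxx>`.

segments=10 loops=1 length=9.062

cell (0,4): code 0100 → (0.462,5.000)–(1.000,4.546)
cell (0,5): code 1100 → (0.194,6.000)–(0.462,5.000)
cell (0,6): code 1000 → (1.000,6.949)–(0.194,6.000)
cell (1,4): code 0110 → (1.000,4.546)–(2.000,4.083)
cell (1,6): code 1001 → (2.000,6.841)–(1.000,6.949)
cell (2,4): code 0110 → (2.000,4.083)–(3.000,4.581)
cell (2,5): code 1011 → (3.000,5.901)–(2.952,6.000)
cell (2,6): code 0001 → (2.952,6.000)–(2.000,6.841)
cell (3,4): code 0010 → (3.000,4.581)–(3.308,5.000)
cell (3,5): code 0001 → (3.308,5.000)–(3.000,5.901)
total: 10 segments, chained into 1 closed loop(s), length Σ = 9.062148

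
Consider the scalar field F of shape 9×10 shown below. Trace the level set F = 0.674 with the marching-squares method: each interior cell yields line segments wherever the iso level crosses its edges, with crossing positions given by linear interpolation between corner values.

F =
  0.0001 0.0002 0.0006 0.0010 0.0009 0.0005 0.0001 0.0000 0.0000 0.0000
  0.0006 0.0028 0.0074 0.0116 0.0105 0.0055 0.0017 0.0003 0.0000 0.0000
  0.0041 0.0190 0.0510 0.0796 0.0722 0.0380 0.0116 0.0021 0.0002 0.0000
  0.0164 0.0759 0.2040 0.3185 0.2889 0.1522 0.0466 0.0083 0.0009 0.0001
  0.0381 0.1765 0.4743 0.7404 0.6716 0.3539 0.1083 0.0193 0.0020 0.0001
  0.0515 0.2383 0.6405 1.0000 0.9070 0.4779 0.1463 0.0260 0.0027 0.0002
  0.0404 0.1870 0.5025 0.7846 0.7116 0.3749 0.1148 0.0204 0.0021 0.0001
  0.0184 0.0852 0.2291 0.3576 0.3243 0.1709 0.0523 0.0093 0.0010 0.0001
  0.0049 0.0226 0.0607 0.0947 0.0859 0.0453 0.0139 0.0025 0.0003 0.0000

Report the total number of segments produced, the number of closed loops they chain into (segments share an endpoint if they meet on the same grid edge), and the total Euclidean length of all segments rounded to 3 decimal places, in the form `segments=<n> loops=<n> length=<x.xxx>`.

segments=10 loops=1 length=7.480

cell (3,2): code 0100 → (3.843,3.000)–(4.000,2.750)
cell (3,3): code 1000 → (4.000,3.965)–(3.843,3.000)
cell (4,2): code 0110 → (4.000,2.750)–(5.000,2.093)
cell (4,3): code 1101 → (4.010,4.000)–(4.000,3.965)
cell (4,4): code 1000 → (5.000,4.543)–(4.010,4.000)
cell (5,2): code 0110 → (5.000,2.093)–(6.000,2.608)
cell (5,4): code 1001 → (6.000,4.112)–(5.000,4.543)
cell (6,2): code 0010 → (6.000,2.608)–(6.259,3.000)
cell (6,3): code 0011 → (6.259,3.000)–(6.097,4.000)
cell (6,4): code 0001 → (6.097,4.000)–(6.000,4.112)
total: 10 segments, chained into 1 closed loop(s), length Σ = 7.479517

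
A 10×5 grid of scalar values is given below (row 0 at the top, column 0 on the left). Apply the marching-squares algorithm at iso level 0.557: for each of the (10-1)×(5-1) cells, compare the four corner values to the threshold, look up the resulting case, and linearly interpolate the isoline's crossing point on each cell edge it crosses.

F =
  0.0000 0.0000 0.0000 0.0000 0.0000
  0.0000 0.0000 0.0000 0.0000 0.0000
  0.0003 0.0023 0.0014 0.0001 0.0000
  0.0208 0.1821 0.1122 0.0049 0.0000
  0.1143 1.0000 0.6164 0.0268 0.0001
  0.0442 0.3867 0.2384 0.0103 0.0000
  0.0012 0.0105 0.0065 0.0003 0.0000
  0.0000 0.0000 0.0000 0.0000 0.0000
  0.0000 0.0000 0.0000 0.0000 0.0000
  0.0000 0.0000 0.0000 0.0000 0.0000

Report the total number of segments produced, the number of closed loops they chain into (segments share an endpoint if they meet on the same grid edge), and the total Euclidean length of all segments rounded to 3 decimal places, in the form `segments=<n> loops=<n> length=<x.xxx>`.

segments=6 loops=1 length=4.192

cell (3,0): code 0100 → (3.458,1.000)–(4.000,0.500)
cell (3,1): code 1100 → (3.882,2.000)–(3.458,1.000)
cell (3,2): code 1000 → (4.000,2.101)–(3.882,2.000)
cell (4,0): code 0010 → (4.000,0.500)–(4.722,1.000)
cell (4,1): code 0011 → (4.722,1.000)–(4.157,2.000)
cell (4,2): code 0001 → (4.157,2.000)–(4.000,2.101)
total: 6 segments, chained into 1 closed loop(s), length Σ = 4.192282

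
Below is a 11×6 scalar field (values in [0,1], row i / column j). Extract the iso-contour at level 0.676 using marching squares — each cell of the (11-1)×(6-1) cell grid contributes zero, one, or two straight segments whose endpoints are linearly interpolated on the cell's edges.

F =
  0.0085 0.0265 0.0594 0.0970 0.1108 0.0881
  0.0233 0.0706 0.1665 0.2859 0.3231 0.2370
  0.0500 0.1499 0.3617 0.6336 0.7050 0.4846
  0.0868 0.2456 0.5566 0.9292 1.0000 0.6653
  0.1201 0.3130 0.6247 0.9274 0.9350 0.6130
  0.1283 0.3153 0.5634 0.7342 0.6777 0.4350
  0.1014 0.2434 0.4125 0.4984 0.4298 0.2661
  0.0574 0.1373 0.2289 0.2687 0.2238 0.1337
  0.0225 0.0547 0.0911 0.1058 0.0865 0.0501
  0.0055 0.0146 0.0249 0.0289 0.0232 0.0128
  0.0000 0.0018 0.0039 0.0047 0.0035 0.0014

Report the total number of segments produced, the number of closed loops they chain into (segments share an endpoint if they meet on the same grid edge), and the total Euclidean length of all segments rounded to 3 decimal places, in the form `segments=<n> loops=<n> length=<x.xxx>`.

segments=12 loops=1 length=9.449

cell (1,3): code 0100 → (1.924,4.000)–(2.000,3.594)
cell (1,4): code 1000 → (2.000,4.132)–(1.924,4.000)
cell (2,2): code 0100 → (2.143,3.000)–(3.000,2.320)
cell (2,3): code 1110 → (2.000,3.594)–(2.143,3.000)
cell (2,4): code 1001 → (3.000,4.968)–(2.000,4.132)
cell (3,2): code 0110 → (3.000,2.320)–(4.000,2.169)
cell (3,4): code 1001 → (4.000,4.804)–(3.000,4.968)
cell (4,2): code 0110 → (4.000,2.169)–(5.000,2.659)
cell (4,4): code 1001 → (5.000,4.007)–(4.000,4.804)
cell (5,2): code 0010 → (5.000,2.659)–(5.247,3.000)
cell (5,3): code 0011 → (5.247,3.000)–(5.007,4.000)
cell (5,4): code 0001 → (5.007,4.000)–(5.000,4.007)
total: 12 segments, chained into 1 closed loop(s), length Σ = 9.449170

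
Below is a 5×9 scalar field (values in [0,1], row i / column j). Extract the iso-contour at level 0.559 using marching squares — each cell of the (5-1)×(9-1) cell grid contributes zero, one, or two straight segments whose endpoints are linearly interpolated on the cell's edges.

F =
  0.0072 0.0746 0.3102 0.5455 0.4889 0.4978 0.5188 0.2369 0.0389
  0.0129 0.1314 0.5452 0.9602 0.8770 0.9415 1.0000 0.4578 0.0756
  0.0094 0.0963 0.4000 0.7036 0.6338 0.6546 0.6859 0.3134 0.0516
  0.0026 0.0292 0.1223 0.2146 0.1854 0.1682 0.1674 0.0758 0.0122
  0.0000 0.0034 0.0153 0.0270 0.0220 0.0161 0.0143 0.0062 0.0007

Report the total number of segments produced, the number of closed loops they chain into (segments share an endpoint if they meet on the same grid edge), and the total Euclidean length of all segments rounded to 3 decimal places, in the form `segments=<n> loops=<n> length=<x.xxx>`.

segments=12 loops=1 length=11.816

cell (0,2): code 0100 → (0.033,3.000)–(1.000,2.033)
cell (0,3): code 1100 → (0.181,4.000)–(0.033,3.000)
cell (0,4): code 1100 → (0.138,5.000)–(0.181,4.000)
cell (0,5): code 1100 → (0.084,6.000)–(0.138,5.000)
cell (0,6): code 1000 → (1.000,6.813)–(0.084,6.000)
cell (1,2): code 0110 → (1.000,2.033)–(2.000,2.524)
cell (1,6): code 1001 → (2.000,6.341)–(1.000,6.813)
cell (2,2): code 0010 → (2.000,2.524)–(2.296,3.000)
cell (2,3): code 0011 → (2.296,3.000)–(2.167,4.000)
cell (2,4): code 0011 → (2.167,4.000)–(2.197,5.000)
cell (2,5): code 0011 → (2.197,5.000)–(2.245,6.000)
cell (2,6): code 0001 → (2.245,6.000)–(2.000,6.341)
total: 12 segments, chained into 1 closed loop(s), length Σ = 11.816155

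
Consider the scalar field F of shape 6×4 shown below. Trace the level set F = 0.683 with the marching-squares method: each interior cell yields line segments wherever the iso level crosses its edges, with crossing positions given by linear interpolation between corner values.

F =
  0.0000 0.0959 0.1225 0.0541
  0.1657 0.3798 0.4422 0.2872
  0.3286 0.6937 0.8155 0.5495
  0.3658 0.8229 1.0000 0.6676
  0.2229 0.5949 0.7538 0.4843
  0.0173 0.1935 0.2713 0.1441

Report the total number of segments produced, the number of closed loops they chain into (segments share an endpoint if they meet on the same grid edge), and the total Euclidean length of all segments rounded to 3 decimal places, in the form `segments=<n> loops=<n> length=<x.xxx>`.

cell (1,0): code 0100 → (1.966,1.000)–(2.000,0.971)
cell (1,1): code 1100 → (1.645,2.000)–(1.966,1.000)
cell (1,2): code 1000 → (2.000,2.498)–(1.645,2.000)
cell (2,0): code 0110 → (2.000,0.971)–(3.000,0.694)
cell (2,2): code 1001 → (3.000,2.954)–(2.000,2.498)
cell (3,0): code 0010 → (3.000,0.694)–(3.614,1.000)
cell (3,1): code 0111 → (3.614,1.000)–(4.000,1.554)
cell (3,2): code 1001 → (4.000,2.263)–(3.000,2.954)
cell (4,1): code 0010 → (4.000,1.554)–(4.147,2.000)
cell (4,2): code 0001 → (4.147,2.000)–(4.000,2.263)
total: 10 segments, chained into 1 closed loop(s), length Σ = 7.190278

segments=10 loops=1 length=7.190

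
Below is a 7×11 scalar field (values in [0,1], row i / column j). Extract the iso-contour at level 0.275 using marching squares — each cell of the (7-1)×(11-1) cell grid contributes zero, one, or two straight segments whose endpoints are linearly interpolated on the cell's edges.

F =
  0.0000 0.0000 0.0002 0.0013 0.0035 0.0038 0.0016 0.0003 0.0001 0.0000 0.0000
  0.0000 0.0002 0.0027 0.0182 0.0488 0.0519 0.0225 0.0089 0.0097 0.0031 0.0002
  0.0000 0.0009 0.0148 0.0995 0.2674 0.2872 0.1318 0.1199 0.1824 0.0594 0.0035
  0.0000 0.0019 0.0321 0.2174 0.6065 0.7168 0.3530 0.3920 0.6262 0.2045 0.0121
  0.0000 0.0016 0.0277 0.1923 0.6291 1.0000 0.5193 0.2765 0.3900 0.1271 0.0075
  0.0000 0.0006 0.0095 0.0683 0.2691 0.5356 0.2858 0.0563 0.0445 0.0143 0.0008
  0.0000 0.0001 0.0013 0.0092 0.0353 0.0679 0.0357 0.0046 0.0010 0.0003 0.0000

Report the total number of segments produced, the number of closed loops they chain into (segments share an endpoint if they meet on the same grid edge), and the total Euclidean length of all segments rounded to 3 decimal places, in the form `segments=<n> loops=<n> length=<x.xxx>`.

segments=18 loops=1 length=15.405

cell (1,4): code 0100 → (1.948,5.000)–(2.000,4.384)
cell (1,5): code 1000 → (2.000,5.079)–(1.948,5.000)
cell (2,3): code 0100 → (2.022,4.000)–(3.000,3.148)
cell (2,4): code 1110 → (2.000,4.384)–(2.022,4.000)
cell (2,5): code 1101 → (2.647,6.000)–(2.000,5.079)
cell (2,6): code 1100 → (2.570,7.000)–(2.647,6.000)
cell (2,7): code 1100 → (2.209,8.000)–(2.570,7.000)
cell (2,8): code 1000 → (3.000,8.833)–(2.209,8.000)
cell (3,3): code 0110 → (3.000,3.148)–(4.000,3.189)
cell (3,8): code 1001 → (4.000,8.437)–(3.000,8.833)
cell (4,3): code 0010 → (4.000,3.189)–(4.984,4.000)
cell (4,4): code 0111 → (4.984,4.000)–(5.000,4.022)
cell (4,6): code 1011 → (5.000,6.047)–(4.007,7.000)
cell (4,7): code 0011 → (4.007,7.000)–(4.333,8.000)
cell (4,8): code 0001 → (4.333,8.000)–(4.000,8.437)
cell (5,4): code 0010 → (5.000,4.022)–(5.557,5.000)
cell (5,5): code 0011 → (5.557,5.000)–(5.043,6.000)
cell (5,6): code 0001 → (5.043,6.000)–(5.000,6.047)
total: 18 segments, chained into 1 closed loop(s), length Σ = 15.404877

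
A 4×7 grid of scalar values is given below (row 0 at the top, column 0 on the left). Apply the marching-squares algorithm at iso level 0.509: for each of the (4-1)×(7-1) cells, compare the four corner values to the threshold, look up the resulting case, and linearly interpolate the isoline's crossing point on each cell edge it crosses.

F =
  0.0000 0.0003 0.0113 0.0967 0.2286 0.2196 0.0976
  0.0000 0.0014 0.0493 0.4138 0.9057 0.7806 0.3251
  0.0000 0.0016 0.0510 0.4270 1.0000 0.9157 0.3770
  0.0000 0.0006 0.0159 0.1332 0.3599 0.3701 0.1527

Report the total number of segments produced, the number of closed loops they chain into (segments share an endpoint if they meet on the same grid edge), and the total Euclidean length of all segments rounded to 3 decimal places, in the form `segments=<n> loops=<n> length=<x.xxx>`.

segments=8 loops=1 length=7.995

cell (0,3): code 0100 → (0.414,4.000)–(1.000,3.194)
cell (0,4): code 1100 → (0.516,5.000)–(0.414,4.000)
cell (0,5): code 1000 → (1.000,5.596)–(0.516,5.000)
cell (1,3): code 0110 → (1.000,3.194)–(2.000,3.143)
cell (1,5): code 1001 → (2.000,5.755)–(1.000,5.596)
cell (2,3): code 0010 → (2.000,3.143)–(2.767,4.000)
cell (2,4): code 0011 → (2.767,4.000)–(2.745,5.000)
cell (2,5): code 0001 → (2.745,5.000)–(2.000,5.755)
total: 8 segments, chained into 1 closed loop(s), length Σ = 7.995084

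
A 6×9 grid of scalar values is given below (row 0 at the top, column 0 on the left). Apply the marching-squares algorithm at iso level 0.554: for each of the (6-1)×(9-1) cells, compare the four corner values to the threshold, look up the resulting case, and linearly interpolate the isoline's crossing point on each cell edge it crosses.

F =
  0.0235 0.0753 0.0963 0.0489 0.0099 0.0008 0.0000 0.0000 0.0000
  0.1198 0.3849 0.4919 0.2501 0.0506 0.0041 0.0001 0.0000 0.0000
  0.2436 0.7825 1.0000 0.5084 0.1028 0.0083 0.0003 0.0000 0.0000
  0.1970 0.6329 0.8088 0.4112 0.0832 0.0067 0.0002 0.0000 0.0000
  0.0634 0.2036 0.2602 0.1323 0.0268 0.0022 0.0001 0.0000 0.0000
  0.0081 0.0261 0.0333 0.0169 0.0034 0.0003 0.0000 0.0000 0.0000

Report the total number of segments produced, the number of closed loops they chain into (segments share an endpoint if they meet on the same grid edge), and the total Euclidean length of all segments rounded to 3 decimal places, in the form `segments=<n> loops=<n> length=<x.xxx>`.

segments=8 loops=1 length=7.174

cell (1,0): code 0100 → (1.425,1.000)–(2.000,0.576)
cell (1,1): code 1100 → (1.122,2.000)–(1.425,1.000)
cell (1,2): code 1000 → (2.000,2.907)–(1.122,2.000)
cell (2,0): code 0110 → (2.000,0.576)–(3.000,0.819)
cell (2,2): code 1001 → (3.000,2.641)–(2.000,2.907)
cell (3,0): code 0010 → (3.000,0.819)–(3.184,1.000)
cell (3,1): code 0011 → (3.184,1.000)–(3.464,2.000)
cell (3,2): code 0001 → (3.464,2.000)–(3.000,2.641)
total: 8 segments, chained into 1 closed loop(s), length Σ = 7.173509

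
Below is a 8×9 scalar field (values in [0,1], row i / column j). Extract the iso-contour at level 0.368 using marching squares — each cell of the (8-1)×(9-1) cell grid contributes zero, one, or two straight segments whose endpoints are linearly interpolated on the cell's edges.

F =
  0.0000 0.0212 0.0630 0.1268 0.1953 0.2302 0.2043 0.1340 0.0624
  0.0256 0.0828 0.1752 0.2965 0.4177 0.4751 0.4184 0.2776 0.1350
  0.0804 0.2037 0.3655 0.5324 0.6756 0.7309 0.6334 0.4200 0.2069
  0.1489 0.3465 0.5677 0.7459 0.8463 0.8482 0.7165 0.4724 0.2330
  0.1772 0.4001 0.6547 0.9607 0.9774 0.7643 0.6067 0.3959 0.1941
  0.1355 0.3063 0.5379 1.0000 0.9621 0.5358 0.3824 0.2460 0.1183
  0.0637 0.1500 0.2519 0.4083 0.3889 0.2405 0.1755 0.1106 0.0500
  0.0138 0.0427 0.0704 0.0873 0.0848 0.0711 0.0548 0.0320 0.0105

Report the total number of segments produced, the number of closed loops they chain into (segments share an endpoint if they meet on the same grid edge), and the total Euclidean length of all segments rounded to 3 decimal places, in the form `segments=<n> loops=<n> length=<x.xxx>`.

cell (0,3): code 0100 → (0.777,4.000)–(1.000,3.590)
cell (0,4): code 1100 → (0.563,5.000)–(0.777,4.000)
cell (0,5): code 1100 → (0.765,6.000)–(0.563,5.000)
cell (0,6): code 1000 → (1.000,6.358)–(0.765,6.000)
cell (1,2): code 0100 → (1.303,3.000)–(2.000,2.015)
cell (1,3): code 1110 → (1.000,3.590)–(1.303,3.000)
cell (1,6): code 1101 → (1.635,7.000)–(1.000,6.358)
cell (1,7): code 1000 → (2.000,7.244)–(1.635,7.000)
cell (2,1): code 0100 → (2.012,2.000)–(3.000,1.097)
cell (2,2): code 1110 → (2.000,2.015)–(2.012,2.000)
cell (2,7): code 1001 → (3.000,7.436)–(2.000,7.244)
cell (3,0): code 0100 → (3.401,1.000)–(4.000,0.856)
cell (3,1): code 1110 → (3.000,1.097)–(3.401,1.000)
cell (3,7): code 1001 → (4.000,7.138)–(3.000,7.436)
cell (4,0): code 0010 → (4.000,0.856)–(4.342,1.000)
cell (4,1): code 0111 → (4.342,1.000)–(5.000,1.266)
cell (4,6): code 1011 → (5.000,6.106)–(4.186,7.000)
cell (4,7): code 0001 → (4.186,7.000)–(4.000,7.138)
cell (5,1): code 0010 → (5.000,1.266)–(5.594,2.000)
cell (5,2): code 0111 → (5.594,2.000)–(6.000,2.742)
cell (5,4): code 1011 → (6.000,4.141)–(5.568,5.000)
cell (5,5): code 0011 → (5.568,5.000)–(5.070,6.000)
cell (5,6): code 0001 → (5.070,6.000)–(5.000,6.106)
cell (6,2): code 0010 → (6.000,2.742)–(6.126,3.000)
cell (6,3): code 0011 → (6.126,3.000)–(6.069,4.000)
cell (6,4): code 0001 → (6.069,4.000)–(6.000,4.141)
total: 26 segments, chained into 1 closed loop(s), length Σ = 18.560595

segments=26 loops=1 length=18.561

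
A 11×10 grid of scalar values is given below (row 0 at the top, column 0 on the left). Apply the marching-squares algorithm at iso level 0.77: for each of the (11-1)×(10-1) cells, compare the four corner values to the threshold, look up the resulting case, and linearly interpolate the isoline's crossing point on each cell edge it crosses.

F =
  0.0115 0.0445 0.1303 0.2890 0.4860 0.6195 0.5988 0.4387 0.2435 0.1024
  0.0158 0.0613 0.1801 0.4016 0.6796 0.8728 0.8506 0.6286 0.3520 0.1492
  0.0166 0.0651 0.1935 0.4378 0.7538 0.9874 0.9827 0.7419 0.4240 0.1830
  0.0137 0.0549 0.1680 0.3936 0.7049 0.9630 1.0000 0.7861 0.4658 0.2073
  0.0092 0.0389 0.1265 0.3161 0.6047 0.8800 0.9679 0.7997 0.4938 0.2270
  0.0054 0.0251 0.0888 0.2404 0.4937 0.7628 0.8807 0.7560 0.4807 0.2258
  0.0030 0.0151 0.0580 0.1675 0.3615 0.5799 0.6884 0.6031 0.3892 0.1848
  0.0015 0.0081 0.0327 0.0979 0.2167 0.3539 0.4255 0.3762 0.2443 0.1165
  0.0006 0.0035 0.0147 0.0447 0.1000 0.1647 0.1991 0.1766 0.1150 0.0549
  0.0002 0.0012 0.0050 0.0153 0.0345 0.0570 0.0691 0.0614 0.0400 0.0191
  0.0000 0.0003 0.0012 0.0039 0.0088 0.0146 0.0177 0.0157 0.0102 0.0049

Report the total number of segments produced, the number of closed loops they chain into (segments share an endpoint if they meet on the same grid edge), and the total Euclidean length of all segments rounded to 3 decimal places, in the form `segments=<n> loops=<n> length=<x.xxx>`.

cell (0,4): code 0100 → (0.594,5.000)–(1.000,4.468)
cell (0,5): code 1100 → (0.680,6.000)–(0.594,5.000)
cell (0,6): code 1000 → (1.000,6.363)–(0.680,6.000)
cell (1,4): code 0110 → (1.000,4.468)–(2.000,4.069)
cell (1,6): code 1001 → (2.000,6.883)–(1.000,6.363)
cell (2,4): code 0110 → (2.000,4.069)–(3.000,4.252)
cell (2,6): code 1101 → (2.636,7.000)–(2.000,6.883)
cell (2,7): code 1000 → (3.000,7.050)–(2.636,7.000)
cell (3,4): code 0110 → (3.000,4.252)–(4.000,4.600)
cell (3,7): code 1001 → (4.000,7.097)–(3.000,7.050)
cell (4,4): code 0010 → (4.000,4.600)–(4.939,5.000)
cell (4,5): code 0111 → (4.939,5.000)–(5.000,5.061)
cell (4,6): code 1011 → (5.000,6.888)–(4.680,7.000)
cell (4,7): code 0001 → (4.680,7.000)–(4.000,7.097)
cell (5,5): code 0010 → (5.000,5.061)–(5.576,6.000)
cell (5,6): code 0001 → (5.576,6.000)–(5.000,6.888)
total: 16 segments, chained into 1 closed loop(s), length Σ = 12.743364

segments=16 loops=1 length=12.743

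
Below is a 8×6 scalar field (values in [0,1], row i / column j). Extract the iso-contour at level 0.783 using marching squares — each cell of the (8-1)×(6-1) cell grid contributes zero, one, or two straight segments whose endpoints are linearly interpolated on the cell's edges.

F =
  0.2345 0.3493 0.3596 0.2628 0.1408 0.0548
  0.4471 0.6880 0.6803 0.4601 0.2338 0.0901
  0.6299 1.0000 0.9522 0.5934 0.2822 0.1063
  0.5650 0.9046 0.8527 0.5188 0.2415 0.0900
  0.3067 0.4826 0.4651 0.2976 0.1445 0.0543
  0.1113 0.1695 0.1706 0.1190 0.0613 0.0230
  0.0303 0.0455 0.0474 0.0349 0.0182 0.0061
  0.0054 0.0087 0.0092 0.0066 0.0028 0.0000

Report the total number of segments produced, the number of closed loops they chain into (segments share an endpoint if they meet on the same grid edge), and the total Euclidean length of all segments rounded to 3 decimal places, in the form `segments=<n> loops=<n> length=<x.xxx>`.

segments=8 loops=1 length=6.494

cell (1,0): code 0100 → (1.304,1.000)–(2.000,0.414)
cell (1,1): code 1100 → (1.378,2.000)–(1.304,1.000)
cell (1,2): code 1000 → (2.000,2.472)–(1.378,2.000)
cell (2,0): code 0110 → (2.000,0.414)–(3.000,0.642)
cell (2,2): code 1001 → (3.000,2.209)–(2.000,2.472)
cell (3,0): code 0010 → (3.000,0.642)–(3.288,1.000)
cell (3,1): code 0011 → (3.288,1.000)–(3.180,2.000)
cell (3,2): code 0001 → (3.180,2.000)–(3.000,2.209)
total: 8 segments, chained into 1 closed loop(s), length Σ = 6.493807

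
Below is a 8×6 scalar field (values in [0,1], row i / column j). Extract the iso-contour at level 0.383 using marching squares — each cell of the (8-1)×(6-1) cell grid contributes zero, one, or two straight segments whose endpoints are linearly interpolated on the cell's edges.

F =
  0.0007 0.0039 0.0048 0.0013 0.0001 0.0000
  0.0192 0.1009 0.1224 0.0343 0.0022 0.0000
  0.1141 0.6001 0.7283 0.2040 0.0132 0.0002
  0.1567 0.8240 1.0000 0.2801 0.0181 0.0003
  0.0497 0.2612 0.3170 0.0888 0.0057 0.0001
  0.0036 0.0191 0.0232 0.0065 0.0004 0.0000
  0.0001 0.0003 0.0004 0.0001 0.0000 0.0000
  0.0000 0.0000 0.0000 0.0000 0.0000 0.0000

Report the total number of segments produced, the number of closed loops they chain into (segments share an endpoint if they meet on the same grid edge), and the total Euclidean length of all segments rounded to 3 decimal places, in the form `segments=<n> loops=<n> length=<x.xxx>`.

segments=8 loops=1 length=7.823

cell (1,0): code 0100 → (1.565,1.000)–(2.000,0.553)
cell (1,1): code 1100 → (1.430,2.000)–(1.565,1.000)
cell (1,2): code 1000 → (2.000,2.659)–(1.430,2.000)
cell (2,0): code 0110 → (2.000,0.553)–(3.000,0.339)
cell (2,2): code 1001 → (3.000,2.857)–(2.000,2.659)
cell (3,0): code 0010 → (3.000,0.339)–(3.784,1.000)
cell (3,1): code 0011 → (3.784,1.000)–(3.903,2.000)
cell (3,2): code 0001 → (3.903,2.000)–(3.000,2.857)
total: 8 segments, chained into 1 closed loop(s), length Σ = 7.823084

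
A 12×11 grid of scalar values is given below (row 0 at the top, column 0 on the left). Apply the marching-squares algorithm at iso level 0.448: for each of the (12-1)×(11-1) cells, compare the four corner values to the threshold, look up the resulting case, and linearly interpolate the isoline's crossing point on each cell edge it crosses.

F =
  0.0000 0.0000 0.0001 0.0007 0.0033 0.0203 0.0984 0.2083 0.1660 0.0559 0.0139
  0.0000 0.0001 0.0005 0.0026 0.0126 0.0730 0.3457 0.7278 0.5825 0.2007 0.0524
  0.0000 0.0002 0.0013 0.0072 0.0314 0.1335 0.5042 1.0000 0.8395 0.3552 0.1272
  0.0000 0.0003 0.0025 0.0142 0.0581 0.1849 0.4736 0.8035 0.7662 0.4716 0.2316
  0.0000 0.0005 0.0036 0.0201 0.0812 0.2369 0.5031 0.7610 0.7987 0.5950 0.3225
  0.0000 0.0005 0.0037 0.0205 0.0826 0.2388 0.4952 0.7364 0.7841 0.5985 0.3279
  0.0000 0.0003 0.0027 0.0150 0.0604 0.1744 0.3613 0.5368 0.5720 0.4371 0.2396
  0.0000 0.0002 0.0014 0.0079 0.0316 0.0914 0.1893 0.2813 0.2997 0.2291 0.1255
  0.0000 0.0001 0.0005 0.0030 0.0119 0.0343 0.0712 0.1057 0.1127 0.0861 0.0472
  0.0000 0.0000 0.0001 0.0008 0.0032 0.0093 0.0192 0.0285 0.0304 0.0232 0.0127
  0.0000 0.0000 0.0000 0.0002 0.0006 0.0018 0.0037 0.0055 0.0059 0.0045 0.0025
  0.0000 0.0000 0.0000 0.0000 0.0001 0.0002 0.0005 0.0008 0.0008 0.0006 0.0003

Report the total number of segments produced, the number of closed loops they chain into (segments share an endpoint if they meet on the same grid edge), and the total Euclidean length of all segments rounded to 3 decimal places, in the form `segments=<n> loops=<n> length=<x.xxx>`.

segments=20 loops=1 length=15.790

cell (0,6): code 0100 → (0.461,7.000)–(1.000,6.268)
cell (0,7): code 1100 → (0.677,8.000)–(0.461,7.000)
cell (0,8): code 1000 → (1.000,8.352)–(0.677,8.000)
cell (1,5): code 0100 → (1.645,6.000)–(2.000,5.848)
cell (1,6): code 1110 → (1.000,6.268)–(1.645,6.000)
cell (1,8): code 1001 → (2.000,8.808)–(1.000,8.352)
cell (2,5): code 0110 → (2.000,5.848)–(3.000,5.911)
cell (2,8): code 1101 → (2.797,9.000)–(2.000,8.808)
cell (2,9): code 1000 → (3.000,9.098)–(2.797,9.000)
cell (3,5): code 0110 → (3.000,5.911)–(4.000,5.793)
cell (3,9): code 1001 → (4.000,9.539)–(3.000,9.098)
cell (4,5): code 0110 → (4.000,5.793)–(5.000,5.816)
cell (4,9): code 1001 → (5.000,9.556)–(4.000,9.539)
cell (5,5): code 0010 → (5.000,5.816)–(5.353,6.000)
cell (5,6): code 0111 → (5.353,6.000)–(6.000,6.494)
cell (5,8): code 1011 → (6.000,8.919)–(5.932,9.000)
cell (5,9): code 0001 → (5.932,9.000)–(5.000,9.556)
cell (6,6): code 0010 → (6.000,6.494)–(6.348,7.000)
cell (6,7): code 0011 → (6.348,7.000)–(6.455,8.000)
cell (6,8): code 0001 → (6.455,8.000)–(6.000,8.919)
total: 20 segments, chained into 1 closed loop(s), length Σ = 15.789613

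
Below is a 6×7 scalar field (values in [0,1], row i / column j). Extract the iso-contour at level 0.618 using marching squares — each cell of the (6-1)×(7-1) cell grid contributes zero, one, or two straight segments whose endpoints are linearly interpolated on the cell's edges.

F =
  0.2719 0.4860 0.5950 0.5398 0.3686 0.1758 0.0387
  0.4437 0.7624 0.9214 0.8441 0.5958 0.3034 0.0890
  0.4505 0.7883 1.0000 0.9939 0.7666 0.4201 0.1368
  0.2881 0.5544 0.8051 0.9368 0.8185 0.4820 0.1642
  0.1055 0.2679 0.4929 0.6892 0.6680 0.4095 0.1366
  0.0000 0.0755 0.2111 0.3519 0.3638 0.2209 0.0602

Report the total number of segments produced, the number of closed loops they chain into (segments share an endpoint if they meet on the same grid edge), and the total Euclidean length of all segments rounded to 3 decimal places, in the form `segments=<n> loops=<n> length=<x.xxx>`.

cell (0,0): code 0100 → (0.478,1.000)–(1.000,0.547)
cell (0,1): code 1100 → (0.070,2.000)–(0.478,1.000)
cell (0,2): code 1100 → (0.257,3.000)–(0.070,2.000)
cell (0,3): code 1000 → (1.000,3.911)–(0.257,3.000)
cell (1,0): code 0110 → (1.000,0.547)–(2.000,0.496)
cell (1,3): code 1101 → (1.130,4.000)–(1.000,3.911)
cell (1,4): code 1000 → (2.000,4.429)–(1.130,4.000)
cell (2,0): code 0010 → (2.000,0.496)–(2.728,1.000)
cell (2,1): code 0111 → (2.728,1.000)–(3.000,1.254)
cell (2,4): code 1001 → (3.000,4.596)–(2.000,4.429)
cell (3,1): code 0010 → (3.000,1.254)–(3.599,2.000)
cell (3,2): code 0111 → (3.599,2.000)–(4.000,2.637)
cell (3,4): code 1001 → (4.000,4.193)–(3.000,4.596)
cell (4,2): code 0010 → (4.000,2.637)–(4.211,3.000)
cell (4,3): code 0011 → (4.211,3.000)–(4.164,4.000)
cell (4,4): code 0001 → (4.164,4.000)–(4.000,4.193)
total: 16 segments, chained into 1 closed loop(s), length Σ = 12.826560

segments=16 loops=1 length=12.827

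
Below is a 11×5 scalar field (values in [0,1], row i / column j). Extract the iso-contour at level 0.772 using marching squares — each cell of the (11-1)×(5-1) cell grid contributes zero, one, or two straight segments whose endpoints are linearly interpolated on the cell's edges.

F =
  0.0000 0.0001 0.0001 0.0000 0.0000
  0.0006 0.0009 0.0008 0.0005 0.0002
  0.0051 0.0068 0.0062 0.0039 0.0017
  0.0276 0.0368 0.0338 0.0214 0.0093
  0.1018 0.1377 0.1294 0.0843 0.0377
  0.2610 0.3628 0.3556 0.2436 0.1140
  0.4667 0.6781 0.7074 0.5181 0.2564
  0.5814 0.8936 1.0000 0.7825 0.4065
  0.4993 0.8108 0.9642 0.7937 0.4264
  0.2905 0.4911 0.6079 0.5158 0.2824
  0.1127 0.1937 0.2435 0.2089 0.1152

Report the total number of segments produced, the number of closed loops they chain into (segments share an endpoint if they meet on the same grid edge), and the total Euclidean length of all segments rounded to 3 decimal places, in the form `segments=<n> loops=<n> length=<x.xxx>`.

segments=10 loops=1 length=7.493

cell (6,0): code 0100 → (6.436,1.000)–(7.000,0.611)
cell (6,1): code 1100 → (6.221,2.000)–(6.436,1.000)
cell (6,2): code 1100 → (6.960,3.000)–(6.221,2.000)
cell (6,3): code 1000 → (7.000,3.028)–(6.960,3.000)
cell (7,0): code 0110 → (7.000,0.611)–(8.000,0.875)
cell (7,3): code 1001 → (8.000,3.059)–(7.000,3.028)
cell (8,0): code 0010 → (8.000,0.875)–(8.121,1.000)
cell (8,1): code 0011 → (8.121,1.000)–(8.539,2.000)
cell (8,2): code 0011 → (8.539,2.000)–(8.078,3.000)
cell (8,3): code 0001 → (8.078,3.000)–(8.000,3.059)
total: 10 segments, chained into 1 closed loop(s), length Σ = 7.492740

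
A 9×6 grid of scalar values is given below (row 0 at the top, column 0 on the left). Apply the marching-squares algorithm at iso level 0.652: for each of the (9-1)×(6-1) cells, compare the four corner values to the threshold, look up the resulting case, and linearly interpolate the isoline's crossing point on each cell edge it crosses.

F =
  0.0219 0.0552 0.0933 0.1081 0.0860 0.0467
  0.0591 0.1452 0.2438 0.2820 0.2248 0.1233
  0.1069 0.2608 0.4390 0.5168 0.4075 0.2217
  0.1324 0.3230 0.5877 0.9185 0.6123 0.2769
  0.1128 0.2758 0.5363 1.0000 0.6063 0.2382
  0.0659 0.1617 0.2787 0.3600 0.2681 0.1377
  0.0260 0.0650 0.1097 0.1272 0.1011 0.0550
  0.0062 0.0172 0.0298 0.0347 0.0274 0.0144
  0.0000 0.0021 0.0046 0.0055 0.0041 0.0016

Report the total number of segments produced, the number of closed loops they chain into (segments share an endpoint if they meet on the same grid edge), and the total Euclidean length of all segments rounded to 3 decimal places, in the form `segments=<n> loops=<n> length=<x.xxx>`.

cell (2,2): code 0100 → (2.337,3.000)–(3.000,2.194)
cell (2,3): code 1000 → (3.000,3.870)–(2.337,3.000)
cell (3,2): code 0110 → (3.000,2.194)–(4.000,2.250)
cell (3,3): code 1001 → (4.000,3.884)–(3.000,3.870)
cell (4,2): code 0010 → (4.000,2.250)–(4.544,3.000)
cell (4,3): code 0001 → (4.544,3.000)–(4.000,3.884)
total: 6 segments, chained into 1 closed loop(s), length Σ = 6.104153

segments=6 loops=1 length=6.104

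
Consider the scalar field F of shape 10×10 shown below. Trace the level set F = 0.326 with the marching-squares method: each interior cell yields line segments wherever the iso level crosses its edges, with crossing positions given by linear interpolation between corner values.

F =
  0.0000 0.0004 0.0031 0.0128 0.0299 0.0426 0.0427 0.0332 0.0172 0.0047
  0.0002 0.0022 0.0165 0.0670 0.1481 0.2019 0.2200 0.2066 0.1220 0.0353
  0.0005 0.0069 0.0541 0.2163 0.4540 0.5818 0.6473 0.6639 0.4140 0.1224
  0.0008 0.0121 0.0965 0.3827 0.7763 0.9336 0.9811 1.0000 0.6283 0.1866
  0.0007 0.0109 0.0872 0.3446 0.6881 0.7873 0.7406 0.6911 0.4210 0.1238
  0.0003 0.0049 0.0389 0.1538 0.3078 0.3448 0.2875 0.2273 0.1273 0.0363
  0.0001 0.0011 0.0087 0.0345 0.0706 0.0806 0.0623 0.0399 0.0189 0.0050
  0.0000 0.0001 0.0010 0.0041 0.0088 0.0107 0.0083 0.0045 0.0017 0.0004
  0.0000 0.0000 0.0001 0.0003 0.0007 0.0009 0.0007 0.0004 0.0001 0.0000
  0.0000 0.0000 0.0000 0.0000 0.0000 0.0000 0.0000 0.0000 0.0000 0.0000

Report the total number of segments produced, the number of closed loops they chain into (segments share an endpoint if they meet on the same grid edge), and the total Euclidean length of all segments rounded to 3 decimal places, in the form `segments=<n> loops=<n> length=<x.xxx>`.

segments=20 loops=1 length=15.599

cell (1,3): code 0100 → (1.582,4.000)–(2.000,3.462)
cell (1,4): code 1100 → (1.327,5.000)–(1.582,4.000)
cell (1,5): code 1100 → (1.248,6.000)–(1.327,5.000)
cell (1,6): code 1100 → (1.261,7.000)–(1.248,6.000)
cell (1,7): code 1100 → (1.699,8.000)–(1.261,7.000)
cell (1,8): code 1000 → (2.000,8.302)–(1.699,8.000)
cell (2,2): code 0100 → (2.659,3.000)–(3.000,2.802)
cell (2,3): code 1110 → (2.000,3.462)–(2.659,3.000)
cell (2,8): code 1001 → (3.000,8.684)–(2.000,8.302)
cell (3,2): code 0110 → (3.000,2.802)–(4.000,2.928)
cell (3,8): code 1001 → (4.000,8.320)–(3.000,8.684)
cell (4,2): code 0010 → (4.000,2.928)–(4.097,3.000)
cell (4,3): code 0011 → (4.097,3.000)–(4.952,4.000)
cell (4,4): code 0111 → (4.952,4.000)–(5.000,4.492)
cell (4,5): code 1011 → (5.000,5.328)–(4.915,6.000)
cell (4,6): code 0011 → (4.915,6.000)–(4.787,7.000)
cell (4,7): code 0011 → (4.787,7.000)–(4.323,8.000)
cell (4,8): code 0001 → (4.323,8.000)–(4.000,8.320)
cell (5,4): code 0010 → (5.000,4.492)–(5.071,5.000)
cell (5,5): code 0001 → (5.071,5.000)–(5.000,5.328)
total: 20 segments, chained into 1 closed loop(s), length Σ = 15.599301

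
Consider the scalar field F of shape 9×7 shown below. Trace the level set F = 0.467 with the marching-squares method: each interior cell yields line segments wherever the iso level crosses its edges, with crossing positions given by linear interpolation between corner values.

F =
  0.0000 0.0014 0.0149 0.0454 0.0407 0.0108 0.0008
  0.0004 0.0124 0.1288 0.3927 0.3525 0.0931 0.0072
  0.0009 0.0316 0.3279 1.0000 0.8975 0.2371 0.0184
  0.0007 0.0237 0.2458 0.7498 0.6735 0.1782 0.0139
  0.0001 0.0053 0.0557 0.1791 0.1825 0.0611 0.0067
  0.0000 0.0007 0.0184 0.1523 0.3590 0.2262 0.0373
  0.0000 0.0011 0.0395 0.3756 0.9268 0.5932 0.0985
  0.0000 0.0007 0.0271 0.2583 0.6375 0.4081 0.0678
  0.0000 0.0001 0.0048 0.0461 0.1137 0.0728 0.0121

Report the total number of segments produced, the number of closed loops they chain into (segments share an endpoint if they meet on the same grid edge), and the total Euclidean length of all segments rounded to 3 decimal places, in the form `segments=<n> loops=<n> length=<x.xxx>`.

segments=16 loops=2 length=13.877

cell (1,2): code 0100 → (1.122,3.000)–(2.000,2.207)
cell (1,3): code 1100 → (1.210,4.000)–(1.122,3.000)
cell (1,4): code 1000 → (2.000,4.652)–(1.210,4.000)
cell (2,2): code 0110 → (2.000,2.207)–(3.000,2.439)
cell (2,4): code 1001 → (3.000,4.417)–(2.000,4.652)
cell (3,2): code 0010 → (3.000,2.439)–(3.496,3.000)
cell (3,3): code 0011 → (3.496,3.000)–(3.421,4.000)
cell (3,4): code 0001 → (3.421,4.000)–(3.000,4.417)
cell (5,3): code 0100 → (5.190,4.000)–(6.000,3.166)
cell (5,4): code 1100 → (5.656,5.000)–(5.190,4.000)
cell (5,5): code 1000 → (6.000,5.255)–(5.656,5.000)
cell (6,3): code 0110 → (6.000,3.166)–(7.000,3.550)
cell (6,4): code 1011 → (7.000,4.743)–(6.682,5.000)
cell (6,5): code 0001 → (6.682,5.000)–(6.000,5.255)
cell (7,3): code 0010 → (7.000,3.550)–(7.326,4.000)
cell (7,4): code 0001 → (7.326,4.000)–(7.000,4.743)
total: 16 segments, chained into 2 closed loop(s), length Σ = 13.876927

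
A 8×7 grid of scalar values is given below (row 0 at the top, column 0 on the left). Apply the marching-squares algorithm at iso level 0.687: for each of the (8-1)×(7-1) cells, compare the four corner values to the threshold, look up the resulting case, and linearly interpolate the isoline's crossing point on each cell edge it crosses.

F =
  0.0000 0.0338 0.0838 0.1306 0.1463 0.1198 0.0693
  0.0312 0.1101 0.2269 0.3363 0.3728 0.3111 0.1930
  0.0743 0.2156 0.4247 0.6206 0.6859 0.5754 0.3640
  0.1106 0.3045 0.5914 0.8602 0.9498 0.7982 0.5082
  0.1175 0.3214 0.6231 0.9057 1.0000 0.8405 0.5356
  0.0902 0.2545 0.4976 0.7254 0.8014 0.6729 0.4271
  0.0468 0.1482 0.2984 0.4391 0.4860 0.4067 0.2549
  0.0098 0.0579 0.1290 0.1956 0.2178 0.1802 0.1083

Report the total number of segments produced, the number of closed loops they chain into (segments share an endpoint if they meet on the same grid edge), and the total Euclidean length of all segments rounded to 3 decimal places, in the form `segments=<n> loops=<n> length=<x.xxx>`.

cell (2,2): code 0100 → (2.277,3.000)–(3.000,2.356)
cell (2,3): code 1100 → (2.004,4.000)–(2.277,3.000)
cell (2,4): code 1100 → (2.501,5.000)–(2.004,4.000)
cell (2,5): code 1000 → (3.000,5.383)–(2.501,5.000)
cell (3,2): code 0110 → (3.000,2.356)–(4.000,2.226)
cell (3,5): code 1001 → (4.000,5.503)–(3.000,5.383)
cell (4,2): code 0110 → (4.000,2.226)–(5.000,2.831)
cell (4,4): code 1011 → (5.000,4.890)–(4.916,5.000)
cell (4,5): code 0001 → (4.916,5.000)–(4.000,5.503)
cell (5,2): code 0010 → (5.000,2.831)–(5.134,3.000)
cell (5,3): code 0011 → (5.134,3.000)–(5.363,4.000)
cell (5,4): code 0001 → (5.363,4.000)–(5.000,4.890)
total: 12 segments, chained into 1 closed loop(s), length Σ = 10.321302

segments=12 loops=1 length=10.321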